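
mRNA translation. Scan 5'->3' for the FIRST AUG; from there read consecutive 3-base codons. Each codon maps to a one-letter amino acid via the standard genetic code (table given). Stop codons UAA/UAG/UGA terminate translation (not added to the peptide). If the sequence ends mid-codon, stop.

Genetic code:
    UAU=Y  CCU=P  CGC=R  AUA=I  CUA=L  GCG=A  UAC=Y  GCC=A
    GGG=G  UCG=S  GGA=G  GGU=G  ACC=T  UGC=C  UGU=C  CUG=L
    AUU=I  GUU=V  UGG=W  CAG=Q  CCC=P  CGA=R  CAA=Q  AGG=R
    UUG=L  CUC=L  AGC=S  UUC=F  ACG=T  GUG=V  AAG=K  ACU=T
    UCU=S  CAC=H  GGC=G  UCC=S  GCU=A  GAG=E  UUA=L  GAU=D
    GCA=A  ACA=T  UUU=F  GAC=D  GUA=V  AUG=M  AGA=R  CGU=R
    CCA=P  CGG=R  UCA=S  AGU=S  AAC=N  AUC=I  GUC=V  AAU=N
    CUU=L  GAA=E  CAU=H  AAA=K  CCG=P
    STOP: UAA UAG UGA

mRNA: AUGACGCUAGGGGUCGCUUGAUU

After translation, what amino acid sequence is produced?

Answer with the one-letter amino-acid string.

start AUG at pos 0
pos 0: AUG -> M; peptide=M
pos 3: ACG -> T; peptide=MT
pos 6: CUA -> L; peptide=MTL
pos 9: GGG -> G; peptide=MTLG
pos 12: GUC -> V; peptide=MTLGV
pos 15: GCU -> A; peptide=MTLGVA
pos 18: UGA -> STOP

Answer: MTLGVA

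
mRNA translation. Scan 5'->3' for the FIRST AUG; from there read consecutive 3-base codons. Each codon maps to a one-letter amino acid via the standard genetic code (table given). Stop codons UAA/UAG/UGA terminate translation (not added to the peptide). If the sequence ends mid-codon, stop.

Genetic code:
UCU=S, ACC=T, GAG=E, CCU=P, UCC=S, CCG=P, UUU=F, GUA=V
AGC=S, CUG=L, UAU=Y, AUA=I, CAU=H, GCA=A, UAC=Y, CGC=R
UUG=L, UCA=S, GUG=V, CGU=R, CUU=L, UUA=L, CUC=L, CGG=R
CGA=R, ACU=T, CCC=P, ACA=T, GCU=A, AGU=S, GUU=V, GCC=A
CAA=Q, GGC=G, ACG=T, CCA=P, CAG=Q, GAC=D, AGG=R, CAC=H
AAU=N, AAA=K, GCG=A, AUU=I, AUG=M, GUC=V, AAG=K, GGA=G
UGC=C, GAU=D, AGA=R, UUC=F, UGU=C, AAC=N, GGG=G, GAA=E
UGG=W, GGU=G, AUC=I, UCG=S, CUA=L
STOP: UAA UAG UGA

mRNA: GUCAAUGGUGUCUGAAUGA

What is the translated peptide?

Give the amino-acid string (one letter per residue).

Answer: MVSE

Derivation:
start AUG at pos 4
pos 4: AUG -> M; peptide=M
pos 7: GUG -> V; peptide=MV
pos 10: UCU -> S; peptide=MVS
pos 13: GAA -> E; peptide=MVSE
pos 16: UGA -> STOP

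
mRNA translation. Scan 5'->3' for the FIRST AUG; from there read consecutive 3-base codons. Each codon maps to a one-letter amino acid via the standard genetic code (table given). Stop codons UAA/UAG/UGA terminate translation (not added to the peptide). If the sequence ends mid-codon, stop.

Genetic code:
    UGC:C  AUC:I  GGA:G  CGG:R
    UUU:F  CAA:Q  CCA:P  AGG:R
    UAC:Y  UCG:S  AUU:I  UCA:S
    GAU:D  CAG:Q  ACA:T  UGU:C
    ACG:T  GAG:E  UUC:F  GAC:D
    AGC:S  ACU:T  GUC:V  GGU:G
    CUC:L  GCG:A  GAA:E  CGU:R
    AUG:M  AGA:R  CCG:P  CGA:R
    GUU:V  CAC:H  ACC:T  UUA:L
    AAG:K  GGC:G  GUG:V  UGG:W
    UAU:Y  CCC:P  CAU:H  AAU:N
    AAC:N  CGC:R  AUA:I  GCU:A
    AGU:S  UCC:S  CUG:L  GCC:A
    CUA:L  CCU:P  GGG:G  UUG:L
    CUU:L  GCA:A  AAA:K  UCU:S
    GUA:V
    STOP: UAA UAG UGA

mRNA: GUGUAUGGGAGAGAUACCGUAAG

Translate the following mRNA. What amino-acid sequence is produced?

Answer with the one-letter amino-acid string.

Answer: MGEIP

Derivation:
start AUG at pos 4
pos 4: AUG -> M; peptide=M
pos 7: GGA -> G; peptide=MG
pos 10: GAG -> E; peptide=MGE
pos 13: AUA -> I; peptide=MGEI
pos 16: CCG -> P; peptide=MGEIP
pos 19: UAA -> STOP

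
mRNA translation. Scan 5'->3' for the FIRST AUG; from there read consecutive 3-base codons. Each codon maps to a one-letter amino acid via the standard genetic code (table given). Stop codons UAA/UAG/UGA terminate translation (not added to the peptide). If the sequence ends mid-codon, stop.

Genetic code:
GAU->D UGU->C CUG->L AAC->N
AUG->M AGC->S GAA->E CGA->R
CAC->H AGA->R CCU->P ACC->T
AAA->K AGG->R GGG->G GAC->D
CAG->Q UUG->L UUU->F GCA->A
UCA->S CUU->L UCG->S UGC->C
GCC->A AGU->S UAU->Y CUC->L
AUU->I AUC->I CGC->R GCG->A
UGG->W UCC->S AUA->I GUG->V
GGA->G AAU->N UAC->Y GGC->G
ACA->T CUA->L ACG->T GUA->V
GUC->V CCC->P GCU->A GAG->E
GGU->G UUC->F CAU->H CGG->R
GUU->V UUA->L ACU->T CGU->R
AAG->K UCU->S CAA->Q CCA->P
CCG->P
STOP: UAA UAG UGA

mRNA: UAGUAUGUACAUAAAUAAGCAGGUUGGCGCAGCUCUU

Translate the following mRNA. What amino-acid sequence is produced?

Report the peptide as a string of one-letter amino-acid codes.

start AUG at pos 4
pos 4: AUG -> M; peptide=M
pos 7: UAC -> Y; peptide=MY
pos 10: AUA -> I; peptide=MYI
pos 13: AAU -> N; peptide=MYIN
pos 16: AAG -> K; peptide=MYINK
pos 19: CAG -> Q; peptide=MYINKQ
pos 22: GUU -> V; peptide=MYINKQV
pos 25: GGC -> G; peptide=MYINKQVG
pos 28: GCA -> A; peptide=MYINKQVGA
pos 31: GCU -> A; peptide=MYINKQVGAA
pos 34: CUU -> L; peptide=MYINKQVGAAL
pos 37: only 0 nt remain (<3), stop (end of mRNA)

Answer: MYINKQVGAAL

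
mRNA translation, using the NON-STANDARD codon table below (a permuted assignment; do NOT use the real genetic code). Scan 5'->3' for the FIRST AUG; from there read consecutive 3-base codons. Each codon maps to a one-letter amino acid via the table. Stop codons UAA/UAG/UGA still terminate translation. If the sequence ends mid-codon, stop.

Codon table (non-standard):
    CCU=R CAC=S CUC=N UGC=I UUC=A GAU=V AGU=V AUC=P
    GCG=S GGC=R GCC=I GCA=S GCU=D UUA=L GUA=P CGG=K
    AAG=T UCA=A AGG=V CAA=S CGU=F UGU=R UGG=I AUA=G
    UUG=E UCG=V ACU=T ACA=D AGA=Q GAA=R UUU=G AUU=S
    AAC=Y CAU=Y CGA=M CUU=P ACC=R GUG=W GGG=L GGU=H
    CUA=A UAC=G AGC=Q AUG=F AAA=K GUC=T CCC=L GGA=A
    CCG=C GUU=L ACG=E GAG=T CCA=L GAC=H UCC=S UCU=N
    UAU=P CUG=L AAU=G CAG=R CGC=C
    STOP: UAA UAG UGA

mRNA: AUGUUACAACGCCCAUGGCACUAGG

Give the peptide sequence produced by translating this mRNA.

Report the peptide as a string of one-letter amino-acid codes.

start AUG at pos 0
pos 0: AUG -> F; peptide=F
pos 3: UUA -> L; peptide=FL
pos 6: CAA -> S; peptide=FLS
pos 9: CGC -> C; peptide=FLSC
pos 12: CCA -> L; peptide=FLSCL
pos 15: UGG -> I; peptide=FLSCLI
pos 18: CAC -> S; peptide=FLSCLIS
pos 21: UAG -> STOP

Answer: FLSCLIS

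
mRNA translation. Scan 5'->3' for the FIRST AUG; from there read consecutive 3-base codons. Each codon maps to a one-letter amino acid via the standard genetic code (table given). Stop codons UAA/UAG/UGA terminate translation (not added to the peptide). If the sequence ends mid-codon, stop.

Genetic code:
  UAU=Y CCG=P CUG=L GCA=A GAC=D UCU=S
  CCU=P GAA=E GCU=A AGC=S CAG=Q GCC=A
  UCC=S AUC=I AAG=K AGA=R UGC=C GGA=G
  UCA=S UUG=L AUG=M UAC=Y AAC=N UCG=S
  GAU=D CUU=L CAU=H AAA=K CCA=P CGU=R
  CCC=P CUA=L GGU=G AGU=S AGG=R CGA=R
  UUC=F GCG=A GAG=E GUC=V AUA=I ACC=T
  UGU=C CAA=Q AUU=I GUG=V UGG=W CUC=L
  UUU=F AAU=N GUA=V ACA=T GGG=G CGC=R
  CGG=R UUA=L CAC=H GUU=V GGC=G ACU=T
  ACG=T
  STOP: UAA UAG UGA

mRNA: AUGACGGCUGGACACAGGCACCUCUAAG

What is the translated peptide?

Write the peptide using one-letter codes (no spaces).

start AUG at pos 0
pos 0: AUG -> M; peptide=M
pos 3: ACG -> T; peptide=MT
pos 6: GCU -> A; peptide=MTA
pos 9: GGA -> G; peptide=MTAG
pos 12: CAC -> H; peptide=MTAGH
pos 15: AGG -> R; peptide=MTAGHR
pos 18: CAC -> H; peptide=MTAGHRH
pos 21: CUC -> L; peptide=MTAGHRHL
pos 24: UAA -> STOP

Answer: MTAGHRHL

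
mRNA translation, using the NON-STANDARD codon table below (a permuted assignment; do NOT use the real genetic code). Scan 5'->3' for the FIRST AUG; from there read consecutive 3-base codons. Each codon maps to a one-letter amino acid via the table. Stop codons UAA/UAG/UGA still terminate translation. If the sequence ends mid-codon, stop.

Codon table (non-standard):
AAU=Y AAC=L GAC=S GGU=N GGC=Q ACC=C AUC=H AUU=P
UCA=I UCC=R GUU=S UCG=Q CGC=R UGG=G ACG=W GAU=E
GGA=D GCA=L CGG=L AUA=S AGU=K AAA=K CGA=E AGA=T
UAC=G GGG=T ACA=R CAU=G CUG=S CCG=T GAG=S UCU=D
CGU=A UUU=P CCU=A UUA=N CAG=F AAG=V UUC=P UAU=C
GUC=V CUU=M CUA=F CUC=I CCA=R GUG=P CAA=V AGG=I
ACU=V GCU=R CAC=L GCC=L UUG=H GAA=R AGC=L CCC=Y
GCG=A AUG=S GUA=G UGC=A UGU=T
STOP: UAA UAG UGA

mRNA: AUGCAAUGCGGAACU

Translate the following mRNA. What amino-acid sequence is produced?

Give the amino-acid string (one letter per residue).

Answer: SVADV

Derivation:
start AUG at pos 0
pos 0: AUG -> S; peptide=S
pos 3: CAA -> V; peptide=SV
pos 6: UGC -> A; peptide=SVA
pos 9: GGA -> D; peptide=SVAD
pos 12: ACU -> V; peptide=SVADV
pos 15: only 0 nt remain (<3), stop (end of mRNA)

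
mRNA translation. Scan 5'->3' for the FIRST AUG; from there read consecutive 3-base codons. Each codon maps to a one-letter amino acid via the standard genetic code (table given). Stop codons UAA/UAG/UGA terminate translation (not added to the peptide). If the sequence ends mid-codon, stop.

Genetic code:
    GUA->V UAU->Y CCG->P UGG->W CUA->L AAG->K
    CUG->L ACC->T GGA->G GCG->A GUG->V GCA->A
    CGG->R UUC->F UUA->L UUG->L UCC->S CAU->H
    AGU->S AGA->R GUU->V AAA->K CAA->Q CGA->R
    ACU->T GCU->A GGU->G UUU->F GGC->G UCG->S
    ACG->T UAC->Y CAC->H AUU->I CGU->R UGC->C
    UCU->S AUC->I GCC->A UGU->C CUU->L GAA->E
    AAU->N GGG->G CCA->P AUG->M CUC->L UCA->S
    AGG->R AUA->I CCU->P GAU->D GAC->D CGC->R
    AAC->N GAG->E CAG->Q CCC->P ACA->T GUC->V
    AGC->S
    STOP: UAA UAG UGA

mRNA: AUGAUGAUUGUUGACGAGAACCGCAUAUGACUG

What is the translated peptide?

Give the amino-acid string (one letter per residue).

start AUG at pos 0
pos 0: AUG -> M; peptide=M
pos 3: AUG -> M; peptide=MM
pos 6: AUU -> I; peptide=MMI
pos 9: GUU -> V; peptide=MMIV
pos 12: GAC -> D; peptide=MMIVD
pos 15: GAG -> E; peptide=MMIVDE
pos 18: AAC -> N; peptide=MMIVDEN
pos 21: CGC -> R; peptide=MMIVDENR
pos 24: AUA -> I; peptide=MMIVDENRI
pos 27: UGA -> STOP

Answer: MMIVDENRI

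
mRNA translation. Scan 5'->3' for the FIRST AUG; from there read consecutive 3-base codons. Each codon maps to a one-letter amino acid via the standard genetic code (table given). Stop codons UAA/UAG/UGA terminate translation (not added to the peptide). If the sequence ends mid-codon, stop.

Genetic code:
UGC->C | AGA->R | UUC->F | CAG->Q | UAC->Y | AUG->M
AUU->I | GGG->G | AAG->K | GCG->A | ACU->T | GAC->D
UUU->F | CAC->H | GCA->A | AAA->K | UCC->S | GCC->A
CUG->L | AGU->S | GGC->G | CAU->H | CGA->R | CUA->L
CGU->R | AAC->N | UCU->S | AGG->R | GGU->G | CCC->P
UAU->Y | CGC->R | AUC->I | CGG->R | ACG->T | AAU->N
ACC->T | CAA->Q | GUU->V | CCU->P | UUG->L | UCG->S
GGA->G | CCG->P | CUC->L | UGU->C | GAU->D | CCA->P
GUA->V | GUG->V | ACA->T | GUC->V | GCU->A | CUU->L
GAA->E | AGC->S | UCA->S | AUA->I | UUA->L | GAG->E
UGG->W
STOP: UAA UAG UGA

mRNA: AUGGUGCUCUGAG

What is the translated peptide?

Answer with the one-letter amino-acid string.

start AUG at pos 0
pos 0: AUG -> M; peptide=M
pos 3: GUG -> V; peptide=MV
pos 6: CUC -> L; peptide=MVL
pos 9: UGA -> STOP

Answer: MVL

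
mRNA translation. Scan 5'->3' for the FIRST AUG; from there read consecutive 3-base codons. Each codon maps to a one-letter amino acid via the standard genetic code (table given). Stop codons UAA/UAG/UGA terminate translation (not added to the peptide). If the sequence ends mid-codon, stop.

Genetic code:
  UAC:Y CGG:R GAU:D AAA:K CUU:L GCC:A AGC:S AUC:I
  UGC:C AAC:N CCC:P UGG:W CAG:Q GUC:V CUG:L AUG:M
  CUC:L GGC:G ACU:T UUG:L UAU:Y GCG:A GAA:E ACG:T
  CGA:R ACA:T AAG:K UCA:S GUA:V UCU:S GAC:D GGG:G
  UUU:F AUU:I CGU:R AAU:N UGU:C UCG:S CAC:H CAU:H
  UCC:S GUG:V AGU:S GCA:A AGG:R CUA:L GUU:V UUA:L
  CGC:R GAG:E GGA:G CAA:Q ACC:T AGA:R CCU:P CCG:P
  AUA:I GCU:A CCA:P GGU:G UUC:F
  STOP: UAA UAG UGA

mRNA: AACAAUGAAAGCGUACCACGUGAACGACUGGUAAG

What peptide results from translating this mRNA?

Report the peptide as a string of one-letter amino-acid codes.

start AUG at pos 4
pos 4: AUG -> M; peptide=M
pos 7: AAA -> K; peptide=MK
pos 10: GCG -> A; peptide=MKA
pos 13: UAC -> Y; peptide=MKAY
pos 16: CAC -> H; peptide=MKAYH
pos 19: GUG -> V; peptide=MKAYHV
pos 22: AAC -> N; peptide=MKAYHVN
pos 25: GAC -> D; peptide=MKAYHVND
pos 28: UGG -> W; peptide=MKAYHVNDW
pos 31: UAA -> STOP

Answer: MKAYHVNDW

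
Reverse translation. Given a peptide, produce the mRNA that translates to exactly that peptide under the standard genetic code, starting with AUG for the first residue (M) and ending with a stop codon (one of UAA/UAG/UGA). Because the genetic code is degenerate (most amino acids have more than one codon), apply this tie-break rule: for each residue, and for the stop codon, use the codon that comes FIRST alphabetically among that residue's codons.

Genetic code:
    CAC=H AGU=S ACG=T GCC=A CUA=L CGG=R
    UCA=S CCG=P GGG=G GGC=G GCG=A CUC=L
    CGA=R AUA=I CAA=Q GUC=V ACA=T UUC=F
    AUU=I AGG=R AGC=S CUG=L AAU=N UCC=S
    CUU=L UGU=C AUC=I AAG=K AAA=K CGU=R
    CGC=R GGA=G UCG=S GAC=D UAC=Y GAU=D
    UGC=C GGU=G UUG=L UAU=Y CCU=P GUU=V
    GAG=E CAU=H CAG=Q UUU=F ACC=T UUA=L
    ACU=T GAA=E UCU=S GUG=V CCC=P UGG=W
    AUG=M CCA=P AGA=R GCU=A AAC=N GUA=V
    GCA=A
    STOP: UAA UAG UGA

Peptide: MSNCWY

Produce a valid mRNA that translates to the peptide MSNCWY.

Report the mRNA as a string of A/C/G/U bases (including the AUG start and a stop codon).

Answer: mRNA: AUGAGCAACUGCUGGUACUAA

Derivation:
residue 1: M -> AUG (start codon)
residue 2: S codons sorted = AGC,AGU,UCA,UCC,UCG,UCU -> pick first = AGC
residue 3: N codons sorted = AAC,AAU -> pick first = AAC
residue 4: C codons sorted = UGC,UGU -> pick first = UGC
residue 5: W -> UGG (only codon)
residue 6: Y codons sorted = UAC,UAU -> pick first = UAC
terminator: stop codons sorted = UAA,UAG,UGA -> pick first = UAA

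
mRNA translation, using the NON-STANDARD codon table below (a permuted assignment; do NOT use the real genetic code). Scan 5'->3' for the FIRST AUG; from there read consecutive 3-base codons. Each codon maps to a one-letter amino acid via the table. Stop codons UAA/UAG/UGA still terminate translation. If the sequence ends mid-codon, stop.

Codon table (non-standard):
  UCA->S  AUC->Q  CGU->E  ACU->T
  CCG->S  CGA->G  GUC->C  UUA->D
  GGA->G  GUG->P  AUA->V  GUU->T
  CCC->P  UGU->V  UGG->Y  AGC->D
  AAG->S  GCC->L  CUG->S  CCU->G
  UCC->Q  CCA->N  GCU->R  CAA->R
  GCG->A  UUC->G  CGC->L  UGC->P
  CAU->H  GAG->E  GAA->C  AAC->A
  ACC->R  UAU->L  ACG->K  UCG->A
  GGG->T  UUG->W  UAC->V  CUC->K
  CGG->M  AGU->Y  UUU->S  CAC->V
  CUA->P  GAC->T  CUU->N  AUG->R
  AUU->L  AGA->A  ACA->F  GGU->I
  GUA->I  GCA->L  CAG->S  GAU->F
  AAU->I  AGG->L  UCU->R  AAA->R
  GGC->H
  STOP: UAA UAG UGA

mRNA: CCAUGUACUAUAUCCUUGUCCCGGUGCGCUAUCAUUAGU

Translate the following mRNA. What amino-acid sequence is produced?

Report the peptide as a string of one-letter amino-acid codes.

Answer: RVLQNCSPLLH

Derivation:
start AUG at pos 2
pos 2: AUG -> R; peptide=R
pos 5: UAC -> V; peptide=RV
pos 8: UAU -> L; peptide=RVL
pos 11: AUC -> Q; peptide=RVLQ
pos 14: CUU -> N; peptide=RVLQN
pos 17: GUC -> C; peptide=RVLQNC
pos 20: CCG -> S; peptide=RVLQNCS
pos 23: GUG -> P; peptide=RVLQNCSP
pos 26: CGC -> L; peptide=RVLQNCSPL
pos 29: UAU -> L; peptide=RVLQNCSPLL
pos 32: CAU -> H; peptide=RVLQNCSPLLH
pos 35: UAG -> STOP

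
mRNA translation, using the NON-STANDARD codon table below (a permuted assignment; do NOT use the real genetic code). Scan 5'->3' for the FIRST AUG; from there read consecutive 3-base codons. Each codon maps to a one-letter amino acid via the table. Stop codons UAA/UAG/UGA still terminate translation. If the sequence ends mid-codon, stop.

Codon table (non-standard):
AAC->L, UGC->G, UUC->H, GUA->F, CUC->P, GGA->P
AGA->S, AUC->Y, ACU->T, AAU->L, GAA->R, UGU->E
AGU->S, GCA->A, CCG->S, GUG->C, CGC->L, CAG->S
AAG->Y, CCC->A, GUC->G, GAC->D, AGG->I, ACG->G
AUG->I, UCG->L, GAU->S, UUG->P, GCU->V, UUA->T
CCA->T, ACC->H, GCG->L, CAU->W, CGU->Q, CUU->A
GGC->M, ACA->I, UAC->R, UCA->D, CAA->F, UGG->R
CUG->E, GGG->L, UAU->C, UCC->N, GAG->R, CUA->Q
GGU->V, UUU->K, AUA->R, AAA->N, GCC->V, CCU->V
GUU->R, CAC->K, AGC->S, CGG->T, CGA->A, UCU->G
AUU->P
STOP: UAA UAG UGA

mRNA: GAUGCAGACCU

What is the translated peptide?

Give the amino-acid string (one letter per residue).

start AUG at pos 1
pos 1: AUG -> I; peptide=I
pos 4: CAG -> S; peptide=IS
pos 7: ACC -> H; peptide=ISH
pos 10: only 1 nt remain (<3), stop (end of mRNA)

Answer: ISH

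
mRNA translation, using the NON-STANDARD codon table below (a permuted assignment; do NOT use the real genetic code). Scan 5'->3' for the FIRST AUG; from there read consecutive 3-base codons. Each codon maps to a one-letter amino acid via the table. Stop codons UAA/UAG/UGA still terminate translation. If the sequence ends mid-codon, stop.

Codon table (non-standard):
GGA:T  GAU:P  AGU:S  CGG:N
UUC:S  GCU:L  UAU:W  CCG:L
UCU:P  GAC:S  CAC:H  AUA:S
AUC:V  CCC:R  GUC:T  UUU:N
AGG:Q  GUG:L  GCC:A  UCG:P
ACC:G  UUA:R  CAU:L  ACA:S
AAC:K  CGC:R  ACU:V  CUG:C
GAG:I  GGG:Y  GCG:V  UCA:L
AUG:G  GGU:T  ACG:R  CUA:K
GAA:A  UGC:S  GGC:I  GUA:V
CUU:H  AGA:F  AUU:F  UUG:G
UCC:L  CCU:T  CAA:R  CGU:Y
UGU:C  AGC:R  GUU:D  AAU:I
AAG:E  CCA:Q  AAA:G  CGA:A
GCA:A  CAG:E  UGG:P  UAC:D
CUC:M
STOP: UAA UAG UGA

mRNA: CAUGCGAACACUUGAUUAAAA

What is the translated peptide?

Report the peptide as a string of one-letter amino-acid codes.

Answer: GASHP

Derivation:
start AUG at pos 1
pos 1: AUG -> G; peptide=G
pos 4: CGA -> A; peptide=GA
pos 7: ACA -> S; peptide=GAS
pos 10: CUU -> H; peptide=GASH
pos 13: GAU -> P; peptide=GASHP
pos 16: UAA -> STOP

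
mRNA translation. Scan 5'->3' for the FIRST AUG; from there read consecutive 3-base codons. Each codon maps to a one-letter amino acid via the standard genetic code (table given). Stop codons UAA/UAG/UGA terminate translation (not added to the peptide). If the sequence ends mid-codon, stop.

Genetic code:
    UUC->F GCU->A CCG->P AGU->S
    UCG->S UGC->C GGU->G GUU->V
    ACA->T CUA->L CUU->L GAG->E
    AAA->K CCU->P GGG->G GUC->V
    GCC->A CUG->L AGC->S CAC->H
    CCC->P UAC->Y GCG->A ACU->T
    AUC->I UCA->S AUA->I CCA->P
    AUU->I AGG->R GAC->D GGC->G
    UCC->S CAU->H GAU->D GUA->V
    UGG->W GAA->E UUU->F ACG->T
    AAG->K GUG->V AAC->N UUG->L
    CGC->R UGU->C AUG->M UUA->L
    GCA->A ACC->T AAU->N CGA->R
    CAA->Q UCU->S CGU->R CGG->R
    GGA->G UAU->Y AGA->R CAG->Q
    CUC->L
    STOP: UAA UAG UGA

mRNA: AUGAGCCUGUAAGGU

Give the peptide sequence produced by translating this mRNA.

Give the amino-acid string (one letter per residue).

Answer: MSL

Derivation:
start AUG at pos 0
pos 0: AUG -> M; peptide=M
pos 3: AGC -> S; peptide=MS
pos 6: CUG -> L; peptide=MSL
pos 9: UAA -> STOP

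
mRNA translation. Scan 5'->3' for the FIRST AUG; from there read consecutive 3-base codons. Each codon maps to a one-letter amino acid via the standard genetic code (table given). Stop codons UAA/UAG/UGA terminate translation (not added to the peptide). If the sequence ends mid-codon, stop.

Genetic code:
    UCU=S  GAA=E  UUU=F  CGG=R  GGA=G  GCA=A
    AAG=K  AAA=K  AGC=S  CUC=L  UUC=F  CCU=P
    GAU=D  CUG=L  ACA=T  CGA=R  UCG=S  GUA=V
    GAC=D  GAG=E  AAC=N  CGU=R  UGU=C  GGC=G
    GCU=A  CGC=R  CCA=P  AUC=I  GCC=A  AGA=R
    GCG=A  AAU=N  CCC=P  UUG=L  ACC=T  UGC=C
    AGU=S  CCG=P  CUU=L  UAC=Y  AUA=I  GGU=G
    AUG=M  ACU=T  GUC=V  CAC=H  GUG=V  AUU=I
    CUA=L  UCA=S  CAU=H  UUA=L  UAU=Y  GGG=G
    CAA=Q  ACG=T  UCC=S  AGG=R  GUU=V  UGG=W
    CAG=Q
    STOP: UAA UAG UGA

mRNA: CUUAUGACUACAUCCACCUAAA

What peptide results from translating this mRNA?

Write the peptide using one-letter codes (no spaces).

Answer: MTTST

Derivation:
start AUG at pos 3
pos 3: AUG -> M; peptide=M
pos 6: ACU -> T; peptide=MT
pos 9: ACA -> T; peptide=MTT
pos 12: UCC -> S; peptide=MTTS
pos 15: ACC -> T; peptide=MTTST
pos 18: UAA -> STOP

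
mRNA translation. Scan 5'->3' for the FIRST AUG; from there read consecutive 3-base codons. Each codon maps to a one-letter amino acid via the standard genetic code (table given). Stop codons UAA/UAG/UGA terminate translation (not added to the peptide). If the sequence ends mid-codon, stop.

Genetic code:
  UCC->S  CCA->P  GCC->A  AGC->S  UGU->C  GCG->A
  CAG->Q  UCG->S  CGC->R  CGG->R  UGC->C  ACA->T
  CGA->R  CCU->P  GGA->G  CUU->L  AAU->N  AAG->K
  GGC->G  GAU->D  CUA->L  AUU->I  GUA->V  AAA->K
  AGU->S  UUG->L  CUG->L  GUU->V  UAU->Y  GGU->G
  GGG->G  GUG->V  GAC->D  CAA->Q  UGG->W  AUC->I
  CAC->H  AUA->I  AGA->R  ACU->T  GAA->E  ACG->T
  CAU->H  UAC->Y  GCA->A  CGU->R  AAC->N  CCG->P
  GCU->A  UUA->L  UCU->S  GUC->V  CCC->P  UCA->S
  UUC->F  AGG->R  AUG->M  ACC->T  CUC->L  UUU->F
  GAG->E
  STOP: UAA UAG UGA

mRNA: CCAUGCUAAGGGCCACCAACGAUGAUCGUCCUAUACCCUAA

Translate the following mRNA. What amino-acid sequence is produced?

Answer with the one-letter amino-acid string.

Answer: MLRATNDDRPIP

Derivation:
start AUG at pos 2
pos 2: AUG -> M; peptide=M
pos 5: CUA -> L; peptide=ML
pos 8: AGG -> R; peptide=MLR
pos 11: GCC -> A; peptide=MLRA
pos 14: ACC -> T; peptide=MLRAT
pos 17: AAC -> N; peptide=MLRATN
pos 20: GAU -> D; peptide=MLRATND
pos 23: GAU -> D; peptide=MLRATNDD
pos 26: CGU -> R; peptide=MLRATNDDR
pos 29: CCU -> P; peptide=MLRATNDDRP
pos 32: AUA -> I; peptide=MLRATNDDRPI
pos 35: CCC -> P; peptide=MLRATNDDRPIP
pos 38: UAA -> STOP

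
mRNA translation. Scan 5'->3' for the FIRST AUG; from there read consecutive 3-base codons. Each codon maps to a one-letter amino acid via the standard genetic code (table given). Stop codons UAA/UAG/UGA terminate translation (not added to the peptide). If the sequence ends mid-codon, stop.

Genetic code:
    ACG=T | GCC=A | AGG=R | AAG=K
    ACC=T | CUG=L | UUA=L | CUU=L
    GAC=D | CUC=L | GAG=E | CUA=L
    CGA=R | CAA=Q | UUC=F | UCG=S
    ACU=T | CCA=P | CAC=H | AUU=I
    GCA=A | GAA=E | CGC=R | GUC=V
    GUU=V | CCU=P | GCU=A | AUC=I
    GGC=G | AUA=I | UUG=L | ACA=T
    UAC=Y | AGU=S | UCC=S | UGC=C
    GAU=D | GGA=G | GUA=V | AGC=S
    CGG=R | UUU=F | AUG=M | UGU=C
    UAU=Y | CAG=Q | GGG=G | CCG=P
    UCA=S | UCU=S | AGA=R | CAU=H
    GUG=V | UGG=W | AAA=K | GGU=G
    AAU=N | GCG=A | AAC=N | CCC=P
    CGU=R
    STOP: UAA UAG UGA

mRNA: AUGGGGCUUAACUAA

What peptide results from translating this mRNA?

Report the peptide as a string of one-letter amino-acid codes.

start AUG at pos 0
pos 0: AUG -> M; peptide=M
pos 3: GGG -> G; peptide=MG
pos 6: CUU -> L; peptide=MGL
pos 9: AAC -> N; peptide=MGLN
pos 12: UAA -> STOP

Answer: MGLN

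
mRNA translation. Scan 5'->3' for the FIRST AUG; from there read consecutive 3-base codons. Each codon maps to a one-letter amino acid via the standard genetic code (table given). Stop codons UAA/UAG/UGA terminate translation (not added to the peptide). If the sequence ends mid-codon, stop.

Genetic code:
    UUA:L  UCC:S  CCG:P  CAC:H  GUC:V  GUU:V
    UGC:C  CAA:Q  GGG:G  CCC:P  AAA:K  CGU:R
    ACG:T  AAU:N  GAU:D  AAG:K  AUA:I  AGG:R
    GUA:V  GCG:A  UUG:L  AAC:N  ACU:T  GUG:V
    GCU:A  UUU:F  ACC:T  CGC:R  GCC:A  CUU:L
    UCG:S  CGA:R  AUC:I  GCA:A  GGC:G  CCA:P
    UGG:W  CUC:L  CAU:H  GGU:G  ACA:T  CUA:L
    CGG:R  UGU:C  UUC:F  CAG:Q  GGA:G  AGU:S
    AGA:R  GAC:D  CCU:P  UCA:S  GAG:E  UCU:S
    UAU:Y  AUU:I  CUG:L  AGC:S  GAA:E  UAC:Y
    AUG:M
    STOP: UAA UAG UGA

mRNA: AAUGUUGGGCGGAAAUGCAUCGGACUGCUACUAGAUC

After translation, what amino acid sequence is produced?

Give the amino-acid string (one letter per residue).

start AUG at pos 1
pos 1: AUG -> M; peptide=M
pos 4: UUG -> L; peptide=ML
pos 7: GGC -> G; peptide=MLG
pos 10: GGA -> G; peptide=MLGG
pos 13: AAU -> N; peptide=MLGGN
pos 16: GCA -> A; peptide=MLGGNA
pos 19: UCG -> S; peptide=MLGGNAS
pos 22: GAC -> D; peptide=MLGGNASD
pos 25: UGC -> C; peptide=MLGGNASDC
pos 28: UAC -> Y; peptide=MLGGNASDCY
pos 31: UAG -> STOP

Answer: MLGGNASDCY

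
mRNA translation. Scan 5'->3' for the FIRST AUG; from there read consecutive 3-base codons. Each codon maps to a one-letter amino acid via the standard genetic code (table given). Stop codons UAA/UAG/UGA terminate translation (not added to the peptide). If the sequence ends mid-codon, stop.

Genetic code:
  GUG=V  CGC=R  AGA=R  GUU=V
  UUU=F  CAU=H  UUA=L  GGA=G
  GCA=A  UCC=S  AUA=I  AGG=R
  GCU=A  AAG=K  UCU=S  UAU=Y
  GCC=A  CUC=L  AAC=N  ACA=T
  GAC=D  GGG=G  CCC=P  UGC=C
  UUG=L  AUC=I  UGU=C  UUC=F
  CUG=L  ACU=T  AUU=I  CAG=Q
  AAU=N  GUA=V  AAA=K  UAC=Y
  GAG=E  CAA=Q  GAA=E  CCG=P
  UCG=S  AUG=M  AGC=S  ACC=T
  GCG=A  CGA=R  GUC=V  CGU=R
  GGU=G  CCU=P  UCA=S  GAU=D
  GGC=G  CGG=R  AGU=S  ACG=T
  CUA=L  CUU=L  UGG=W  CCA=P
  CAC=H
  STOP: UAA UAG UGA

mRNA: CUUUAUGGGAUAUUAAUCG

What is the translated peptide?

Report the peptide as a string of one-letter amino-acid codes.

start AUG at pos 4
pos 4: AUG -> M; peptide=M
pos 7: GGA -> G; peptide=MG
pos 10: UAU -> Y; peptide=MGY
pos 13: UAA -> STOP

Answer: MGY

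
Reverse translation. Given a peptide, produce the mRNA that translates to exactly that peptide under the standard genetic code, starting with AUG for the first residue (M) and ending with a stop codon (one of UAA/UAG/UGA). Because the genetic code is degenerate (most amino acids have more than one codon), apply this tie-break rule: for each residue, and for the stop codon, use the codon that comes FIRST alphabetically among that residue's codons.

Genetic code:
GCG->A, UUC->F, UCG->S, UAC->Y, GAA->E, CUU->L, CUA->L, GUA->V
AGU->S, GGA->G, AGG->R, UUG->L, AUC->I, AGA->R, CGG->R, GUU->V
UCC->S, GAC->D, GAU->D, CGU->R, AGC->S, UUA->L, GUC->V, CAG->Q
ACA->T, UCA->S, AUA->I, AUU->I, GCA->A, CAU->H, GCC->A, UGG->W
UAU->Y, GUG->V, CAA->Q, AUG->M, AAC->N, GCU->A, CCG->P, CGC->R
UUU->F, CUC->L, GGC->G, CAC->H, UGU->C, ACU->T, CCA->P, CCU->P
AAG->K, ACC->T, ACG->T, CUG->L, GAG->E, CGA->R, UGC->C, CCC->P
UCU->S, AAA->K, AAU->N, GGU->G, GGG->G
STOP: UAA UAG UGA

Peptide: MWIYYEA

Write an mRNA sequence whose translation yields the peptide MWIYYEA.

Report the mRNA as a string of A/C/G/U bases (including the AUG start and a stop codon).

residue 1: M -> AUG (start codon)
residue 2: W -> UGG (only codon)
residue 3: I codons sorted = AUA,AUC,AUU -> pick first = AUA
residue 4: Y codons sorted = UAC,UAU -> pick first = UAC
residue 5: Y codons sorted = UAC,UAU -> pick first = UAC
residue 6: E codons sorted = GAA,GAG -> pick first = GAA
residue 7: A codons sorted = GCA,GCC,GCG,GCU -> pick first = GCA
terminator: stop codons sorted = UAA,UAG,UGA -> pick first = UAA

Answer: mRNA: AUGUGGAUAUACUACGAAGCAUAA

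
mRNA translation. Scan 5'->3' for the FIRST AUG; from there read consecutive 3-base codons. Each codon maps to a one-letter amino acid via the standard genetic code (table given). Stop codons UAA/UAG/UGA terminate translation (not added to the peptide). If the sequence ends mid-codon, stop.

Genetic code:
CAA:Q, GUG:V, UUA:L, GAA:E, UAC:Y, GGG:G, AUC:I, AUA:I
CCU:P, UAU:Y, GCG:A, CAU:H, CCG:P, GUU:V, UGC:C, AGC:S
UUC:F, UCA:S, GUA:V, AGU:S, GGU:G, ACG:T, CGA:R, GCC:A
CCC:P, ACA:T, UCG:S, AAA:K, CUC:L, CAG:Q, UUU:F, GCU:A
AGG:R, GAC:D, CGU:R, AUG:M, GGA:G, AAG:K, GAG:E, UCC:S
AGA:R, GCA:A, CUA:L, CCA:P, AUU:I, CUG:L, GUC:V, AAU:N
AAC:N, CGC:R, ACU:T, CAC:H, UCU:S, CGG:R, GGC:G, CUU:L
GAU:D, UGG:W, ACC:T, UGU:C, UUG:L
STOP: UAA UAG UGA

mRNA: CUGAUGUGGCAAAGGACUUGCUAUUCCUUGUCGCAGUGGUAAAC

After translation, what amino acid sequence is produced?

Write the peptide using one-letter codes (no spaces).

start AUG at pos 3
pos 3: AUG -> M; peptide=M
pos 6: UGG -> W; peptide=MW
pos 9: CAA -> Q; peptide=MWQ
pos 12: AGG -> R; peptide=MWQR
pos 15: ACU -> T; peptide=MWQRT
pos 18: UGC -> C; peptide=MWQRTC
pos 21: UAU -> Y; peptide=MWQRTCY
pos 24: UCC -> S; peptide=MWQRTCYS
pos 27: UUG -> L; peptide=MWQRTCYSL
pos 30: UCG -> S; peptide=MWQRTCYSLS
pos 33: CAG -> Q; peptide=MWQRTCYSLSQ
pos 36: UGG -> W; peptide=MWQRTCYSLSQW
pos 39: UAA -> STOP

Answer: MWQRTCYSLSQW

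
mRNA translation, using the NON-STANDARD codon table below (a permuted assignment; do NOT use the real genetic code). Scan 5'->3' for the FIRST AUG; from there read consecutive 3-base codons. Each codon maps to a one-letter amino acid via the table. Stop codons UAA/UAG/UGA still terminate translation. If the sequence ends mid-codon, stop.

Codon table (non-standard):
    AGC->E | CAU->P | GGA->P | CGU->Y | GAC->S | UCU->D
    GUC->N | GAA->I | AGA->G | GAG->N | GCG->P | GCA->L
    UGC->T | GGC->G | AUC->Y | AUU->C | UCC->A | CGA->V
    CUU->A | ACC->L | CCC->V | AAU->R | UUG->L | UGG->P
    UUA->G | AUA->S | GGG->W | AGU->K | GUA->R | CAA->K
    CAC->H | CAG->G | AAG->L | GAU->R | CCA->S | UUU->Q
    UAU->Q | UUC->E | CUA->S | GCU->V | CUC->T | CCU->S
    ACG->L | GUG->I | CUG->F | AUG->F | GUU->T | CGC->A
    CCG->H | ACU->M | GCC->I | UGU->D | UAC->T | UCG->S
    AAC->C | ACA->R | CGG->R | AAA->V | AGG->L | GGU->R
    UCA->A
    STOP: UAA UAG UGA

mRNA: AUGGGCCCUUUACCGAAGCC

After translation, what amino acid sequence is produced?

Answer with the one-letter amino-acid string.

Answer: FGSGHL

Derivation:
start AUG at pos 0
pos 0: AUG -> F; peptide=F
pos 3: GGC -> G; peptide=FG
pos 6: CCU -> S; peptide=FGS
pos 9: UUA -> G; peptide=FGSG
pos 12: CCG -> H; peptide=FGSGH
pos 15: AAG -> L; peptide=FGSGHL
pos 18: only 2 nt remain (<3), stop (end of mRNA)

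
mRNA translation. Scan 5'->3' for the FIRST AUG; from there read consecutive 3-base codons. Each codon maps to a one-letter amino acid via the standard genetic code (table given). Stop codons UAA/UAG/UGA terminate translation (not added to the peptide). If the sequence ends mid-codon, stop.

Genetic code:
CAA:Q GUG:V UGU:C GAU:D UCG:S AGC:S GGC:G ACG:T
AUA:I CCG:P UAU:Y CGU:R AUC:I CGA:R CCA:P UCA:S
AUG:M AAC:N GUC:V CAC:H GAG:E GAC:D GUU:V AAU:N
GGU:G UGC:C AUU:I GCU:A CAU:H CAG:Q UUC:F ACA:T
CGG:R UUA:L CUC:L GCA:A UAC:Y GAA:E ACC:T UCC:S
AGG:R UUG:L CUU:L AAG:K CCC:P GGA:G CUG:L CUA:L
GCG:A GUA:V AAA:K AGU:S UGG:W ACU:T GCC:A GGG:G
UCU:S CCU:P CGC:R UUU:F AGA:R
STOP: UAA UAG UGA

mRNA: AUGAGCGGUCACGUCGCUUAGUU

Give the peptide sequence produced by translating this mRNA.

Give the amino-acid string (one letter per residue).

Answer: MSGHVA

Derivation:
start AUG at pos 0
pos 0: AUG -> M; peptide=M
pos 3: AGC -> S; peptide=MS
pos 6: GGU -> G; peptide=MSG
pos 9: CAC -> H; peptide=MSGH
pos 12: GUC -> V; peptide=MSGHV
pos 15: GCU -> A; peptide=MSGHVA
pos 18: UAG -> STOP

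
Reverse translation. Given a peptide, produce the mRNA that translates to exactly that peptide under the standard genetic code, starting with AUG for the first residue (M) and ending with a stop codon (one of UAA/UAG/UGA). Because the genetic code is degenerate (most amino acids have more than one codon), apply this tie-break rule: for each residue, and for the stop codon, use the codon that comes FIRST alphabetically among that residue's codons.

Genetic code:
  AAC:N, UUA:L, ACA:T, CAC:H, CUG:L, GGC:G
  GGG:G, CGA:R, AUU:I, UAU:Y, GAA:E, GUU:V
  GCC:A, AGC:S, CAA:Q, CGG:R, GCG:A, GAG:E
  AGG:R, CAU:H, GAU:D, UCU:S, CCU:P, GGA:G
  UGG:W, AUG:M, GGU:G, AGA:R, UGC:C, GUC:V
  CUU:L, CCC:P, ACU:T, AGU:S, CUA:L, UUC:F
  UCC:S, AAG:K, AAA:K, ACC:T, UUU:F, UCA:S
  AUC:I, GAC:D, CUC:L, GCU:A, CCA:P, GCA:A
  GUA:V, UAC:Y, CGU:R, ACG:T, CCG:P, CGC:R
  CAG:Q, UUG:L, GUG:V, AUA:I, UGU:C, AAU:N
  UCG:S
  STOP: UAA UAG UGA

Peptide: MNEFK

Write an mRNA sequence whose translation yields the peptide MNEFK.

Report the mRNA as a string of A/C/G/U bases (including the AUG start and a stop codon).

residue 1: M -> AUG (start codon)
residue 2: N codons sorted = AAC,AAU -> pick first = AAC
residue 3: E codons sorted = GAA,GAG -> pick first = GAA
residue 4: F codons sorted = UUC,UUU -> pick first = UUC
residue 5: K codons sorted = AAA,AAG -> pick first = AAA
terminator: stop codons sorted = UAA,UAG,UGA -> pick first = UAA

Answer: mRNA: AUGAACGAAUUCAAAUAA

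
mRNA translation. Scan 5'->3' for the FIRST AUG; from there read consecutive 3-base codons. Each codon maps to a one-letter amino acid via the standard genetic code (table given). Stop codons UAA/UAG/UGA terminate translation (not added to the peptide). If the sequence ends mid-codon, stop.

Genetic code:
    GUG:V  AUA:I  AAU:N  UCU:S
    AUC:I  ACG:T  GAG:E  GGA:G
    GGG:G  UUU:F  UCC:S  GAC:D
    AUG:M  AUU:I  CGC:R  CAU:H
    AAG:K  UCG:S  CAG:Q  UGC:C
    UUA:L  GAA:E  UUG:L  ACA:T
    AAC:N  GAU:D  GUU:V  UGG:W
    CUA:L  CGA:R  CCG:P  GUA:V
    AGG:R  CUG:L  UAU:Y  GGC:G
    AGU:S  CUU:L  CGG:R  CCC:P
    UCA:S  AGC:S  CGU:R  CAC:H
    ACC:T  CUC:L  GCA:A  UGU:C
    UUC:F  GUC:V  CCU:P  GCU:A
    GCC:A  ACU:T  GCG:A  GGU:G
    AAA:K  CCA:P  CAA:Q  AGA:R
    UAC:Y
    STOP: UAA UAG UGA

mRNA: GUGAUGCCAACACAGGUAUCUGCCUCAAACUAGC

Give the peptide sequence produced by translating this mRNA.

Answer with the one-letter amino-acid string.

Answer: MPTQVSASN

Derivation:
start AUG at pos 3
pos 3: AUG -> M; peptide=M
pos 6: CCA -> P; peptide=MP
pos 9: ACA -> T; peptide=MPT
pos 12: CAG -> Q; peptide=MPTQ
pos 15: GUA -> V; peptide=MPTQV
pos 18: UCU -> S; peptide=MPTQVS
pos 21: GCC -> A; peptide=MPTQVSA
pos 24: UCA -> S; peptide=MPTQVSAS
pos 27: AAC -> N; peptide=MPTQVSASN
pos 30: UAG -> STOP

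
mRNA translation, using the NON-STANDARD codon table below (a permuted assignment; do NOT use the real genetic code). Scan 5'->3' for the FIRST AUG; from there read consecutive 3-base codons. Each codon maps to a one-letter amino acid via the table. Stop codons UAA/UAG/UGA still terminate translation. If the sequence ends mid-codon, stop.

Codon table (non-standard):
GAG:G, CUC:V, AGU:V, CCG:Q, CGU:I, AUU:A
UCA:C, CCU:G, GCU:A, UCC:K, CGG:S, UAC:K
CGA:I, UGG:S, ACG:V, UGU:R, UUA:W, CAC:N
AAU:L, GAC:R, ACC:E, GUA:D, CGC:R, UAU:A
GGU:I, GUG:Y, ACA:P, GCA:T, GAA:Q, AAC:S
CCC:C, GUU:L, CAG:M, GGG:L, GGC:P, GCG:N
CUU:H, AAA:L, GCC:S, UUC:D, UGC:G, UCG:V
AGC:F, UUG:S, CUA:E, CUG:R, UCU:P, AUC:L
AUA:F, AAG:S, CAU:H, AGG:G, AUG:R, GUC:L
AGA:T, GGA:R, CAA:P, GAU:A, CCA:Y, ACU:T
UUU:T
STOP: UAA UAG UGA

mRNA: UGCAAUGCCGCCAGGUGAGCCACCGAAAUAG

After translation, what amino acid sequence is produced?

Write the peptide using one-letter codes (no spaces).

Answer: RQYIGYQL

Derivation:
start AUG at pos 4
pos 4: AUG -> R; peptide=R
pos 7: CCG -> Q; peptide=RQ
pos 10: CCA -> Y; peptide=RQY
pos 13: GGU -> I; peptide=RQYI
pos 16: GAG -> G; peptide=RQYIG
pos 19: CCA -> Y; peptide=RQYIGY
pos 22: CCG -> Q; peptide=RQYIGYQ
pos 25: AAA -> L; peptide=RQYIGYQL
pos 28: UAG -> STOP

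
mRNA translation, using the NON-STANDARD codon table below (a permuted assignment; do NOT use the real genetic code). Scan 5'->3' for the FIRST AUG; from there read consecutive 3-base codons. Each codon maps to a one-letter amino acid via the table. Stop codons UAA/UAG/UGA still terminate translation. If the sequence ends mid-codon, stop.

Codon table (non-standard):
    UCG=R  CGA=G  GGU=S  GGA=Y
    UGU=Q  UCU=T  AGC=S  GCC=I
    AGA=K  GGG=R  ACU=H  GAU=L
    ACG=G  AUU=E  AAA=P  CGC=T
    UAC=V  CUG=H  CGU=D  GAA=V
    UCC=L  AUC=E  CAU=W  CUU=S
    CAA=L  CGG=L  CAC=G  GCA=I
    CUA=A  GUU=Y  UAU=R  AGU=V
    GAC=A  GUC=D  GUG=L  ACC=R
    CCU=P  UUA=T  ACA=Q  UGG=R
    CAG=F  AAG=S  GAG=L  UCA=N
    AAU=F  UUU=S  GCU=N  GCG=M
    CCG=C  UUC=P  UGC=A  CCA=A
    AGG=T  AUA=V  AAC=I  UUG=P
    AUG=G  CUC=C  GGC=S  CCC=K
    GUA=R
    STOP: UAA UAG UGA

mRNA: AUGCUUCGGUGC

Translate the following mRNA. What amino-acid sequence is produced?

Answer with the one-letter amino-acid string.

Answer: GSLA

Derivation:
start AUG at pos 0
pos 0: AUG -> G; peptide=G
pos 3: CUU -> S; peptide=GS
pos 6: CGG -> L; peptide=GSL
pos 9: UGC -> A; peptide=GSLA
pos 12: only 0 nt remain (<3), stop (end of mRNA)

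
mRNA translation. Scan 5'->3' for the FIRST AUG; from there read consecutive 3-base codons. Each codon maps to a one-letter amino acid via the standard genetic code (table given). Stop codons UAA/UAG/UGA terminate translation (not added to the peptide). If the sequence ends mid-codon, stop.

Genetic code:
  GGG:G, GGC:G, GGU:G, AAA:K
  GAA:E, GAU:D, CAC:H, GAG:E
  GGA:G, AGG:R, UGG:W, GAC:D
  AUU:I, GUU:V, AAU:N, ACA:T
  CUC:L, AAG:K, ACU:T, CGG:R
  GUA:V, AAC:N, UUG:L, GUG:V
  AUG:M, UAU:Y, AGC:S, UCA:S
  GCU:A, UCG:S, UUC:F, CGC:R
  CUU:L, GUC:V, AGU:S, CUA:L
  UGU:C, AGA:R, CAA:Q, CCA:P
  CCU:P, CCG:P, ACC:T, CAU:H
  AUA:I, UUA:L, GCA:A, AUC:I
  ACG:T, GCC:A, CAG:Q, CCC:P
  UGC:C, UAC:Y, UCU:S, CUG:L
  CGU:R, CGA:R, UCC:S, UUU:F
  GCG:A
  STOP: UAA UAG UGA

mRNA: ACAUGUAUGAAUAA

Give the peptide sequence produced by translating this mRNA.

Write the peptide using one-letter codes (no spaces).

Answer: MYE

Derivation:
start AUG at pos 2
pos 2: AUG -> M; peptide=M
pos 5: UAU -> Y; peptide=MY
pos 8: GAA -> E; peptide=MYE
pos 11: UAA -> STOP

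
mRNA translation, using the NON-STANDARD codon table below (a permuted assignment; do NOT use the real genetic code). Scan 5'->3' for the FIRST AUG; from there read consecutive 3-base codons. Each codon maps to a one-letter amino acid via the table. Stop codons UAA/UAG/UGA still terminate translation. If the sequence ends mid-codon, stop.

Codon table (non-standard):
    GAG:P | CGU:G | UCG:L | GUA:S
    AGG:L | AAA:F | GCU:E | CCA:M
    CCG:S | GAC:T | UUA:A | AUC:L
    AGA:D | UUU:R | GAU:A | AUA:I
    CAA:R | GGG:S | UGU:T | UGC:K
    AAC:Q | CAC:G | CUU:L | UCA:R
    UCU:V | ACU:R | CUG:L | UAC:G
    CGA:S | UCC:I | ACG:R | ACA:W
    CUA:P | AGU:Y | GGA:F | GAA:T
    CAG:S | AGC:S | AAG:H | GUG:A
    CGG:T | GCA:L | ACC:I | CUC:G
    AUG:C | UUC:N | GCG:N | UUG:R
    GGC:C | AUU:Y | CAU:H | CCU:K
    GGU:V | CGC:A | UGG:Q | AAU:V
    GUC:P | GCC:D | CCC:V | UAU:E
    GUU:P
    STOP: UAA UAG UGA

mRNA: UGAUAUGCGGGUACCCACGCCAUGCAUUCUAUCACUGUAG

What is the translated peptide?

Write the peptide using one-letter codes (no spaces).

Answer: CTSVRMKYPRL

Derivation:
start AUG at pos 4
pos 4: AUG -> C; peptide=C
pos 7: CGG -> T; peptide=CT
pos 10: GUA -> S; peptide=CTS
pos 13: CCC -> V; peptide=CTSV
pos 16: ACG -> R; peptide=CTSVR
pos 19: CCA -> M; peptide=CTSVRM
pos 22: UGC -> K; peptide=CTSVRMK
pos 25: AUU -> Y; peptide=CTSVRMKY
pos 28: CUA -> P; peptide=CTSVRMKYP
pos 31: UCA -> R; peptide=CTSVRMKYPR
pos 34: CUG -> L; peptide=CTSVRMKYPRL
pos 37: UAG -> STOP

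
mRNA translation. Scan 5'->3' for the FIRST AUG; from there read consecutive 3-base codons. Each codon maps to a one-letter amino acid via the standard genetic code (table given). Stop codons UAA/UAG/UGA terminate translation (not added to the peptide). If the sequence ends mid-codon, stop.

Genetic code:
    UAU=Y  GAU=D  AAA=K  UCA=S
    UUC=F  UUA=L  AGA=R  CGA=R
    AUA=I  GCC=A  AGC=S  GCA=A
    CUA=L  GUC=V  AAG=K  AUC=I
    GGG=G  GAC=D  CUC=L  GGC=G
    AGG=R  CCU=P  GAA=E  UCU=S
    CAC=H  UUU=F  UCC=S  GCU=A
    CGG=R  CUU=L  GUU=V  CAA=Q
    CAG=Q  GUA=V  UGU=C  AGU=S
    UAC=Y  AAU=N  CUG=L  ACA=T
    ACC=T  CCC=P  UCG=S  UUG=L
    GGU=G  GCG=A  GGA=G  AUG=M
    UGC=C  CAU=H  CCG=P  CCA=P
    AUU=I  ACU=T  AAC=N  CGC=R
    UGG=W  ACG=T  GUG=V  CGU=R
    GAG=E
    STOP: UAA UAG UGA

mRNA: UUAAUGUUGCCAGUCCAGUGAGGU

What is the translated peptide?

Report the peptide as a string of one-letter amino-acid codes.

Answer: MLPVQ

Derivation:
start AUG at pos 3
pos 3: AUG -> M; peptide=M
pos 6: UUG -> L; peptide=ML
pos 9: CCA -> P; peptide=MLP
pos 12: GUC -> V; peptide=MLPV
pos 15: CAG -> Q; peptide=MLPVQ
pos 18: UGA -> STOP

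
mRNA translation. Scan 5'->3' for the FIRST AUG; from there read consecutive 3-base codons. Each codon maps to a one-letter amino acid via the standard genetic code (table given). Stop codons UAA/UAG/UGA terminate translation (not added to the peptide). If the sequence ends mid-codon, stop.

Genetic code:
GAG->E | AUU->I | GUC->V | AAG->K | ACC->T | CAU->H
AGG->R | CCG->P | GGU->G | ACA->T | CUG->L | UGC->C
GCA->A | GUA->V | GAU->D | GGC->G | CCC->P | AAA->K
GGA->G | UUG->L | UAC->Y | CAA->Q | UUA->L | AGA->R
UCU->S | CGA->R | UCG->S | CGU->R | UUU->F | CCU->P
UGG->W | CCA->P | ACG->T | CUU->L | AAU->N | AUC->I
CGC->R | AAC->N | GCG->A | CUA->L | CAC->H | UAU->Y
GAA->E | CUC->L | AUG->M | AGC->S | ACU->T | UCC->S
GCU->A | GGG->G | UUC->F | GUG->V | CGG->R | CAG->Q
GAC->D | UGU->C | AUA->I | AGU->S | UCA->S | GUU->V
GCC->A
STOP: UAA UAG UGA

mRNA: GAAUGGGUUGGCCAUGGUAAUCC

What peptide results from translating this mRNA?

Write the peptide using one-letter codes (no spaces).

Answer: MGWPW

Derivation:
start AUG at pos 2
pos 2: AUG -> M; peptide=M
pos 5: GGU -> G; peptide=MG
pos 8: UGG -> W; peptide=MGW
pos 11: CCA -> P; peptide=MGWP
pos 14: UGG -> W; peptide=MGWPW
pos 17: UAA -> STOP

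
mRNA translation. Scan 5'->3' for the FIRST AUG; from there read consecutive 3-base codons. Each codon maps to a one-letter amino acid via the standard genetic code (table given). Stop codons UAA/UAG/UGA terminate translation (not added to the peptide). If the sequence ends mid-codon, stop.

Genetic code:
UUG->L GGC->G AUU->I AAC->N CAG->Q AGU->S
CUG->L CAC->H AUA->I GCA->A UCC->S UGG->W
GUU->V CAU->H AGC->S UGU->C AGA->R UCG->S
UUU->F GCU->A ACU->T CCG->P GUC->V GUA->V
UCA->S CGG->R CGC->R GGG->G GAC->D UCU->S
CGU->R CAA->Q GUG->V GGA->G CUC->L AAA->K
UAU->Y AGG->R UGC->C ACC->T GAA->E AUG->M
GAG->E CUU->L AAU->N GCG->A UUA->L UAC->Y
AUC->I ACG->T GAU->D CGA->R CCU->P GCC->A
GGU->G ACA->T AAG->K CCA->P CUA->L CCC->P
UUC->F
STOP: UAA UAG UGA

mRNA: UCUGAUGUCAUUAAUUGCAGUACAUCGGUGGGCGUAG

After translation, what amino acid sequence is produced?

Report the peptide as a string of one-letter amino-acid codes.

Answer: MSLIAVHRWA

Derivation:
start AUG at pos 4
pos 4: AUG -> M; peptide=M
pos 7: UCA -> S; peptide=MS
pos 10: UUA -> L; peptide=MSL
pos 13: AUU -> I; peptide=MSLI
pos 16: GCA -> A; peptide=MSLIA
pos 19: GUA -> V; peptide=MSLIAV
pos 22: CAU -> H; peptide=MSLIAVH
pos 25: CGG -> R; peptide=MSLIAVHR
pos 28: UGG -> W; peptide=MSLIAVHRW
pos 31: GCG -> A; peptide=MSLIAVHRWA
pos 34: UAG -> STOP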